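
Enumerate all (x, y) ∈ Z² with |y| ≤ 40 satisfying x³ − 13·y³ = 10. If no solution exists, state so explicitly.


The equation is x³ - 13y³ = 10. For fixed y, x³ = 13·y³ + 10, so a solution requires the RHS to be a perfect cube.
Strategy: iterate y from -40 to 40, compute RHS = 13·y³ + 10, and check whether it is a (positive or negative) perfect cube.
Check small values of y:
  y = 0: RHS = 10 is not a perfect cube.
  y = 1: RHS = 23 is not a perfect cube.
  y = -1: RHS = -3 is not a perfect cube.
  y = 2: RHS = 114 is not a perfect cube.
  y = -2: RHS = -94 is not a perfect cube.
  y = 3: RHS = 361 is not a perfect cube.
  y = -3: RHS = -341 is not a perfect cube.
Continuing the search up to |y| = 40 finds no solutions either.
No (x, y) in the scanned range satisfies the equation.

No integer solutions with |y| ≤ 40.


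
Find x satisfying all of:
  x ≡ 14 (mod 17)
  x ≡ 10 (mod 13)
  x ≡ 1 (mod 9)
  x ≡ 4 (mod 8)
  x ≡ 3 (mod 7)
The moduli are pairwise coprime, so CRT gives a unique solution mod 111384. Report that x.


Product of moduli M = 17 · 13 · 9 · 8 · 7 = 111384.
Merge one congruence at a time:
  Start: x ≡ 14 (mod 17).
  Combine with x ≡ 10 (mod 13); new modulus lcm = 221.
    Write x = 14 + 17·t and substitute into x ≡ 10 (mod 13): 17·t ≡ 10 − 14 = -4 (mod 13).
    Reduce coefficients mod 13: 4·t ≡ 9 (mod 13).
    The inverse of 4 mod 13 is 10 (since 4·10 = 40 = 3·13 + 1), so t ≡ 10·9 = 90 ≡ 12 (mod 13).
    Then x = 14 + 17·12 = 218, valid modulo lcm(17, 13) = 221: x ≡ 218 (mod 221).
  Combine with x ≡ 1 (mod 9); new modulus lcm = 1989.
    Write x = 218 + 221·t and substitute into x ≡ 1 (mod 9): 221·t ≡ 1 − 218 = -217 (mod 9).
    Reduce coefficients mod 9: 5·t ≡ 8 (mod 9).
    The inverse of 5 mod 9 is 2 (since 5·2 = 10 = 1·9 + 1), so t ≡ 2·8 = 16 ≡ 7 (mod 9).
    Then x = 218 + 221·7 = 1765, valid modulo lcm(221, 9) = 1989: x ≡ 1765 (mod 1989).
  Combine with x ≡ 4 (mod 8); new modulus lcm = 15912.
    Write x = 1765 + 1989·t and substitute into x ≡ 4 (mod 8): 1989·t ≡ 4 − 1765 = -1761 (mod 8).
    Reduce coefficients mod 8: 5·t ≡ 7 (mod 8).
    The inverse of 5 mod 8 is 5 (since 5·5 = 25 = 3·8 + 1), so t ≡ 5·7 = 35 ≡ 3 (mod 8).
    Then x = 1765 + 1989·3 = 7732, valid modulo lcm(1989, 8) = 15912: x ≡ 7732 (mod 15912).
  Combine with x ≡ 3 (mod 7); new modulus lcm = 111384.
    Write x = 7732 + 15912·t and substitute into x ≡ 3 (mod 7): 15912·t ≡ 3 − 7732 = -7729 (mod 7).
    Reduce coefficients mod 7: 1·t ≡ 6 (mod 7).
    So t ≡ 6 (mod 7).
    Then x = 7732 + 15912·6 = 103204, valid modulo lcm(15912, 7) = 111384: x ≡ 103204 (mod 111384).
Verify against each original: 103204 mod 17 = 14, 103204 mod 13 = 10, 103204 mod 9 = 1, 103204 mod 8 = 4, 103204 mod 7 = 3.

x ≡ 103204 (mod 111384).


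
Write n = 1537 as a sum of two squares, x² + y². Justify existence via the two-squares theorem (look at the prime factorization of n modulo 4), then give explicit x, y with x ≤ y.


Step 1: Factor n = 1537 = 29 · 53.
Step 2: Check the mod-4 condition on each prime factor: 29 ≡ 1 (mod 4), exponent 1; 53 ≡ 1 (mod 4), exponent 1.
All primes ≡ 3 (mod 4) appear to even exponent (or don't appear), so by the two-squares theorem n IS expressible as a sum of two squares.
Step 3: Build a representation. Here n = 29 · 53 is a product of primes ≡ 1 (mod 4). Each prime p ≡ 1 (mod 4) is itself a sum of two squares; find a² by testing p − a² for a perfect square:
  29: 29 − 1² = 28, 29 − 2² = 25 = 5² ⇒ 29 = 2² + 5².
  53: 53 − 1² = 52, 53 − 2² = 49 = 7² ⇒ 53 = 2² + 7².
  Combine using the Brahmagupta–Fibonacci identity (a² + b²)(c² + d²) = (ac − bd)² + (ad + bc)² = (ac + bd)² + (ad − bc)²:
  29 · 53 = 1537: from (2² + 5²)(2² + 7²), take (2·2 − 5·7, 2·7 + 5·2) = (4 − 35, 14 + 10) = (-31, 24); dropping signs (only squares matter) gives (31, 24); check 31² + 24² = 961 + 576 = 1537 ✓.
Step 4: Order so x ≤ y and verify: 24² + 31² = 576 + 961 = 1537 = n. ✓

n = 1537 = 24² + 31² (one valid representation with x ≤ y).


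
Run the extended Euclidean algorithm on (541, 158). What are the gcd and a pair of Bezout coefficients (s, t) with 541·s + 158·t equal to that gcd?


Euclidean algorithm on (541, 158) — divide until remainder is 0:
  541 = 3 · 158 + 67
  158 = 2 · 67 + 24
  67 = 2 · 24 + 19
  24 = 1 · 19 + 5
  19 = 3 · 5 + 4
  5 = 1 · 4 + 1
  4 = 4 · 1 + 0
gcd(541, 158) = 1.
Track Bezout coefficients alongside the remainders: start with r₀ = 541 = a·1 + b·0 (s = 1, t = 0) and r₁ = 158 = a·0 + b·1 (s = 0, t = 1); each new remainder r_{k+1} = r_{k-1} − q_k·r_k inherits s_{k+1} = s_{k-1} − q_k·s_k, t_{k+1} = t_{k-1} − q_k·t_k, so r_k = a·s_k + b·t_k at every step:
  q = 3: r = 67, s = 1 − 3·0 = 1, t = 0 − 3·1 = -3  (check: 541·1 + 158·(-3) = 67)
  q = 2: r = 24, s = 0 − 2·1 = -2, t = 1 − 2·(-3) = 7  (check: 541·(-2) + 158·7 = 24)
  q = 2: r = 19, s = 1 − 2·(-2) = 5, t = -3 − 2·7 = -17  (check: 541·5 + 158·(-17) = 19)
  q = 1: r = 5, s = -2 − 1·5 = -7, t = 7 − 1·(-17) = 24  (check: 541·(-7) + 158·24 = 5)
  q = 3: r = 4, s = 5 − 3·(-7) = 26, t = -17 − 3·24 = -89  (check: 541·26 + 158·(-89) = 4)
  q = 1: r = 1, s = -7 − 1·26 = -33, t = 24 − 1·(-89) = 113  (check: 541·(-33) + 158·113 = 1)
The row with r = 1 (the gcd) gives the Bezout coefficients s = -33, t = 113.
Result: 541 · (-33) + 158 · (113) = 1.

gcd(541, 158) = 1; s = -33, t = 113 (check: 541·(-33) + 158·113 = 1).


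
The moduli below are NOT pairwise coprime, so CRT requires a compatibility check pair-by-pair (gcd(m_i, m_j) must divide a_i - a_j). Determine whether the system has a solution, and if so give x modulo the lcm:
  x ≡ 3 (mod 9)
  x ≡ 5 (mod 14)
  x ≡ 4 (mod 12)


Moduli 9, 14, 12 are not pairwise coprime, so CRT works modulo lcm(m_i) when all pairwise compatibility conditions hold.
Pairwise compatibility: gcd(m_i, m_j) must divide a_i - a_j for every pair.
Merge one congruence at a time:
  Start: x ≡ 3 (mod 9).
  Combine with x ≡ 5 (mod 14): gcd(9, 14) = 1; 5 - 3 = 2, which IS divisible by 1, so compatible.
    Write x = 3 + 9·t and substitute into x ≡ 5 (mod 14): 9·t ≡ 5 − 3 = 2 (mod 14).
    The inverse of 9 mod 14 is 11 (since 9·11 = 99 = 7·14 + 1), so t ≡ 11·2 = 22 ≡ 8 (mod 14).
    Then x = 3 + 9·8 = 75, valid modulo lcm(9, 14) = 126: x ≡ 75 (mod 126).
  Combine with x ≡ 4 (mod 12): gcd(126, 12) = 6, and 4 - 75 = -71 is NOT divisible by 6.
    ⇒ system is inconsistent (no integer solution).

No solution (the system is inconsistent).


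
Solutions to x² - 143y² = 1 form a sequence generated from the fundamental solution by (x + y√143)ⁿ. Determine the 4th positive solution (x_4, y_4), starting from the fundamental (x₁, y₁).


Step 1: Find the fundamental solution (x₁, y₁) of x² - 143y² = 1.
  Expand √143 as a continued fraction. a₀ = ⌊√143⌋ = 11; iterate m_{k+1} = d_k·a_k − m_k, d_{k+1} = (143 − m_{k+1}²)/d_k, a_{k+1} = ⌊(a₀ + m_{k+1})/d_{k+1}⌋ (starting m₀ = 0, d₀ = 1), with convergents p_k = a_k·p_{k-1} + p_{k-2}, q_k = a_k·q_{k-1} + q_{k-2} (p₋₁ = 1, q₋₁ = 0):
  k = 0: a₀ = 11; p₀/q₀ = 11/1; p₀² − 143·q₀² = 121 − 143 = -22.
  k = 1: m = 11, d = 22, a = ⌊(11 + 11)/22⌋ = 1; p/q = (1·11 + 1)/(1·1 + 0) = 12/1; p² − 143·q² = 144 − 143 = 1.
  The first convergent with p² − 143·q² = 1 gives the fundamental solution (x₁, y₁) = (12, 1).
Step 2: Apply the recurrence (x_{n+1}, y_{n+1}) = (x₁x_n + 143y₁y_n, x₁y_n + y₁x_n) repeatedly.
  From (x_1, y_1) = (12, 1): x_2 = 12·12 + 143·1·1 = 287; y_2 = 12·1 + 1·12 = 24.
  From (x_2, y_2) = (287, 24): x_3 = 12·287 + 143·1·24 = 6876; y_3 = 12·24 + 1·287 = 575.
  From (x_3, y_3) = (6876, 575): x_4 = 12·6876 + 143·1·575 = 164737; y_4 = 12·575 + 1·6876 = 13776.
Step 3: Verify x_4² - 143·y_4² = 27138279169 - 27138279168 = 1 (should be 1). ✓

(x_1, y_1) = (12, 1); (x_4, y_4) = (164737, 13776).


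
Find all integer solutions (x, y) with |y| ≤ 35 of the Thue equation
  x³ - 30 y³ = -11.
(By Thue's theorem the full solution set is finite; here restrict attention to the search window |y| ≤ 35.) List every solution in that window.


The equation is x³ - 30y³ = -11. For fixed y, x³ = 30·y³ − 11, so a solution requires the RHS to be a perfect cube.
Strategy: iterate y from -35 to 35, compute RHS = 30·y³ − 11, and check whether it is a (positive or negative) perfect cube.
Check small values of y:
  y = 0: RHS = -11 is not a perfect cube.
  y = 1: RHS = 19 is not a perfect cube.
  y = -1: RHS = -41 is not a perfect cube.
  y = 2: RHS = 229 is not a perfect cube.
  y = -2: RHS = -251 is not a perfect cube.
  y = 3: RHS = 799 is not a perfect cube.
  y = -3: RHS = -821 is not a perfect cube.
Continuing the search up to |y| = 35 finds no solutions either.
No (x, y) in the scanned range satisfies the equation.

No integer solutions with |y| ≤ 35.


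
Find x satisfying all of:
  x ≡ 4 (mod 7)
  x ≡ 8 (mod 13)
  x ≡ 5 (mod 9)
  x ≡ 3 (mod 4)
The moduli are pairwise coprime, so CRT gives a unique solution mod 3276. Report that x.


Product of moduli M = 7 · 13 · 9 · 4 = 3276.
Merge one congruence at a time:
  Start: x ≡ 4 (mod 7).
  Combine with x ≡ 8 (mod 13); new modulus lcm = 91.
    Write x = 4 + 7·t and substitute into x ≡ 8 (mod 13): 7·t ≡ 8 − 4 = 4 (mod 13).
    The inverse of 7 mod 13 is 2 (since 7·2 = 14 = 1·13 + 1), so t ≡ 2·4 = 8 ≡ 8 (mod 13).
    Then x = 4 + 7·8 = 60, valid modulo lcm(7, 13) = 91: x ≡ 60 (mod 91).
  Combine with x ≡ 5 (mod 9); new modulus lcm = 819.
    Write x = 60 + 91·t and substitute into x ≡ 5 (mod 9): 91·t ≡ 5 − 60 = -55 (mod 9).
    Reduce coefficients mod 9: 1·t ≡ 8 (mod 9).
    So t ≡ 8 (mod 9).
    Then x = 60 + 91·8 = 788, valid modulo lcm(91, 9) = 819: x ≡ 788 (mod 819).
  Combine with x ≡ 3 (mod 4); new modulus lcm = 3276.
    Write x = 788 + 819·t and substitute into x ≡ 3 (mod 4): 819·t ≡ 3 − 788 = -785 (mod 4).
    Reduce coefficients mod 4: 3·t ≡ 3 (mod 4).
    The inverse of 3 mod 4 is 3 (since 3·3 = 9 = 2·4 + 1), so t ≡ 3·3 = 9 ≡ 1 (mod 4).
    Then x = 788 + 819·1 = 1607, valid modulo lcm(819, 4) = 3276: x ≡ 1607 (mod 3276).
Verify against each original: 1607 mod 7 = 4, 1607 mod 13 = 8, 1607 mod 9 = 5, 1607 mod 4 = 3.

x ≡ 1607 (mod 3276).


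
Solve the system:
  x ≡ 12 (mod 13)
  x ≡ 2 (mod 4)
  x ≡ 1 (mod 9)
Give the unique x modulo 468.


Moduli 13, 4, 9 are pairwise coprime; by CRT there is a unique solution modulo M = 13 · 4 · 9 = 468.
Solve pairwise, accumulating the modulus:
  Start with x ≡ 12 (mod 13).
  Combine with x ≡ 2 (mod 4): since gcd(13, 4) = 1, we get a unique residue mod 52.
    Write x = 12 + 13·t and substitute into x ≡ 2 (mod 4): 13·t ≡ 2 − 12 = -10 (mod 4).
    Reduce coefficients mod 4: 1·t ≡ 2 (mod 4).
    So t ≡ 2 (mod 4).
    Then x = 12 + 13·2 = 38, valid modulo lcm(13, 4) = 52: x ≡ 38 (mod 52).
  Combine with x ≡ 1 (mod 9): since gcd(52, 9) = 1, we get a unique residue mod 468.
    Write x = 38 + 52·t and substitute into x ≡ 1 (mod 9): 52·t ≡ 1 − 38 = -37 (mod 9).
    Reduce coefficients mod 9: 7·t ≡ 8 (mod 9).
    The inverse of 7 mod 9 is 4 (since 7·4 = 28 = 3·9 + 1), so t ≡ 4·8 = 32 ≡ 5 (mod 9).
    Then x = 38 + 52·5 = 298, valid modulo lcm(52, 9) = 468: x ≡ 298 (mod 468).
Verify: 298 mod 13 = 12 ✓, 298 mod 4 = 2 ✓, 298 mod 9 = 1 ✓.

x ≡ 298 (mod 468).


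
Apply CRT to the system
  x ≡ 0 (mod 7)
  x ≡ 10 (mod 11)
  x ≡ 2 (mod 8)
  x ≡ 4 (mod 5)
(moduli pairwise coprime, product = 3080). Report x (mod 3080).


Product of moduli M = 7 · 11 · 8 · 5 = 3080.
Merge one congruence at a time:
  Start: x ≡ 0 (mod 7).
  Combine with x ≡ 10 (mod 11); new modulus lcm = 77.
    Write x = 0 + 7·t and substitute into x ≡ 10 (mod 11): 7·t ≡ 10 − 0 = 10 (mod 11).
    The inverse of 7 mod 11 is 8 (since 7·8 = 56 = 5·11 + 1), so t ≡ 8·10 = 80 ≡ 3 (mod 11).
    Then x = 0 + 7·3 = 21, valid modulo lcm(7, 11) = 77: x ≡ 21 (mod 77).
  Combine with x ≡ 2 (mod 8); new modulus lcm = 616.
    Write x = 21 + 77·t and substitute into x ≡ 2 (mod 8): 77·t ≡ 2 − 21 = -19 (mod 8).
    Reduce coefficients mod 8: 5·t ≡ 5 (mod 8).
    The inverse of 5 mod 8 is 5 (since 5·5 = 25 = 3·8 + 1), so t ≡ 5·5 = 25 ≡ 1 (mod 8).
    Then x = 21 + 77·1 = 98, valid modulo lcm(77, 8) = 616: x ≡ 98 (mod 616).
  Combine with x ≡ 4 (mod 5); new modulus lcm = 3080.
    Write x = 98 + 616·t and substitute into x ≡ 4 (mod 5): 616·t ≡ 4 − 98 = -94 (mod 5).
    Reduce coefficients mod 5: 1·t ≡ 1 (mod 5).
    So t ≡ 1 (mod 5).
    Then x = 98 + 616·1 = 714, valid modulo lcm(616, 5) = 3080: x ≡ 714 (mod 3080).
Verify against each original: 714 mod 7 = 0, 714 mod 11 = 10, 714 mod 8 = 2, 714 mod 5 = 4.

x ≡ 714 (mod 3080).


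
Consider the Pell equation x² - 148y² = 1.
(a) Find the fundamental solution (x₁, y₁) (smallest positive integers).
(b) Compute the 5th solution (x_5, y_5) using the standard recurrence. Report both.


Step 1: Find the fundamental solution (x₁, y₁) of x² - 148y² = 1.
  Expand √148 as a continued fraction. a₀ = ⌊√148⌋ = 12; iterate m_{k+1} = d_k·a_k − m_k, d_{k+1} = (148 − m_{k+1}²)/d_k, a_{k+1} = ⌊(a₀ + m_{k+1})/d_{k+1}⌋ (starting m₀ = 0, d₀ = 1), with convergents p_k = a_k·p_{k-1} + p_{k-2}, q_k = a_k·q_{k-1} + q_{k-2} (p₋₁ = 1, q₋₁ = 0):
  k = 0: a₀ = 12; p₀/q₀ = 12/1; p₀² − 148·q₀² = 144 − 148 = -4.
  k = 1: m = 12, d = 4, a = ⌊(12 + 12)/4⌋ = 6; p/q = (6·12 + 1)/(6·1 + 0) = 73/6; p² − 148·q² = 5329 − 5328 = 1.
  The first convergent with p² − 148·q² = 1 gives the fundamental solution (x₁, y₁) = (73, 6).
Step 2: Apply the recurrence (x_{n+1}, y_{n+1}) = (x₁x_n + 148y₁y_n, x₁y_n + y₁x_n) repeatedly.
  From (x_1, y_1) = (73, 6): x_2 = 73·73 + 148·6·6 = 10657; y_2 = 73·6 + 6·73 = 876.
  From (x_2, y_2) = (10657, 876): x_3 = 73·10657 + 148·6·876 = 1555849; y_3 = 73·876 + 6·10657 = 127890.
  From (x_3, y_3) = (1555849, 127890): x_4 = 73·1555849 + 148·6·127890 = 227143297; y_4 = 73·127890 + 6·1555849 = 18671064.
  From (x_4, y_4) = (227143297, 18671064): x_5 = 73·227143297 + 148·6·18671064 = 33161365513; y_5 = 73·18671064 + 6·227143297 = 2725847454.
Step 3: Verify x_5² - 148·y_5² = 1099676162686785753169 - 1099676162686785753168 = 1 (should be 1). ✓

(x_1, y_1) = (73, 6); (x_5, y_5) = (33161365513, 2725847454).


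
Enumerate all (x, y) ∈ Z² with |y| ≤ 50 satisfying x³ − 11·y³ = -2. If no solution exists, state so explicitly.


The equation is x³ - 11y³ = -2. For fixed y, x³ = 11·y³ − 2, so a solution requires the RHS to be a perfect cube.
Strategy: iterate y from -50 to 50, compute RHS = 11·y³ − 2, and check whether it is a (positive or negative) perfect cube.
Check small values of y:
  y = 0: RHS = -2 is not a perfect cube.
  y = 1: RHS = 9 is not a perfect cube.
  y = -1: RHS = -13 is not a perfect cube.
  y = 2: RHS = 86 is not a perfect cube.
  y = -2: RHS = -90 is not a perfect cube.
  y = 3: RHS = 295 is not a perfect cube.
  y = -3: RHS = -299 is not a perfect cube.
Continuing the search up to |y| = 50 finds no solutions either.
No (x, y) in the scanned range satisfies the equation.

No integer solutions with |y| ≤ 50.


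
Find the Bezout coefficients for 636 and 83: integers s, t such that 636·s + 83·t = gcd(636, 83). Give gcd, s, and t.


Euclidean algorithm on (636, 83) — divide until remainder is 0:
  636 = 7 · 83 + 55
  83 = 1 · 55 + 28
  55 = 1 · 28 + 27
  28 = 1 · 27 + 1
  27 = 27 · 1 + 0
gcd(636, 83) = 1.
Track Bezout coefficients alongside the remainders: start with r₀ = 636 = a·1 + b·0 (s = 1, t = 0) and r₁ = 83 = a·0 + b·1 (s = 0, t = 1); each new remainder r_{k+1} = r_{k-1} − q_k·r_k inherits s_{k+1} = s_{k-1} − q_k·s_k, t_{k+1} = t_{k-1} − q_k·t_k, so r_k = a·s_k + b·t_k at every step:
  q = 7: r = 55, s = 1 − 7·0 = 1, t = 0 − 7·1 = -7  (check: 636·1 + 83·(-7) = 55)
  q = 1: r = 28, s = 0 − 1·1 = -1, t = 1 − 1·(-7) = 8  (check: 636·(-1) + 83·8 = 28)
  q = 1: r = 27, s = 1 − 1·(-1) = 2, t = -7 − 1·8 = -15  (check: 636·2 + 83·(-15) = 27)
  q = 1: r = 1, s = -1 − 1·2 = -3, t = 8 − 1·(-15) = 23  (check: 636·(-3) + 83·23 = 1)
The row with r = 1 (the gcd) gives the Bezout coefficients s = -3, t = 23.
Result: 636 · (-3) + 83 · (23) = 1.

gcd(636, 83) = 1; s = -3, t = 23 (check: 636·(-3) + 83·23 = 1).


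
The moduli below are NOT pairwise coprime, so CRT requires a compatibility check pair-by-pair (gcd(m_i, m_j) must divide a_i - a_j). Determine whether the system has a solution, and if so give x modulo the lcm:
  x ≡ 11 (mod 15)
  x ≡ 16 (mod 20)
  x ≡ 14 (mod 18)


Moduli 15, 20, 18 are not pairwise coprime, so CRT works modulo lcm(m_i) when all pairwise compatibility conditions hold.
Pairwise compatibility: gcd(m_i, m_j) must divide a_i - a_j for every pair.
Merge one congruence at a time:
  Start: x ≡ 11 (mod 15).
  Combine with x ≡ 16 (mod 20): gcd(15, 20) = 5; 16 - 11 = 5, which IS divisible by 5, so compatible.
    Write x = 11 + 15·t and substitute into x ≡ 16 (mod 20): 15·t ≡ 16 − 11 = 5 (mod 20).
    Divide the congruence (and modulus) by g = 5: 3·t ≡ 1 (mod 4).
    The inverse of 3 mod 4 is 3 (since 3·3 = 9 = 2·4 + 1), so t ≡ 3·1 = 3 ≡ 3 (mod 4).
    Then x = 11 + 15·3 = 56, valid modulo lcm(15, 20) = 60: x ≡ 56 (mod 60).
  Combine with x ≡ 14 (mod 18): gcd(60, 18) = 6; 14 - 56 = -42, which IS divisible by 6, so compatible.
    Write x = 56 + 60·t and substitute into x ≡ 14 (mod 18): 60·t ≡ 14 − 56 = -42 (mod 18).
    Divide the congruence (and modulus) by g = 6: 10·t ≡ -7 (mod 3).
    Reduce coefficients mod 3: 1·t ≡ 2 (mod 3).
    So t ≡ 2 (mod 3).
    Then x = 56 + 60·2 = 176, valid modulo lcm(60, 18) = 180: x ≡ 176 (mod 180).
Verify: 176 mod 15 = 11, 176 mod 20 = 16, 176 mod 18 = 14.

x ≡ 176 (mod 180).


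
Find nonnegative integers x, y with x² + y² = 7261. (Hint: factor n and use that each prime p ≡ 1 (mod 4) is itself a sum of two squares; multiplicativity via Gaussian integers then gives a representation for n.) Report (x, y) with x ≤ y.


Step 1: Factor n = 7261 = 53 · 137.
Step 2: Check the mod-4 condition on each prime factor: 53 ≡ 1 (mod 4), exponent 1; 137 ≡ 1 (mod 4), exponent 1.
All primes ≡ 3 (mod 4) appear to even exponent (or don't appear), so by the two-squares theorem n IS expressible as a sum of two squares.
Step 3: Build a representation. Here n = 53 · 137 is a product of primes ≡ 1 (mod 4). Each prime p ≡ 1 (mod 4) is itself a sum of two squares; find a² by testing p − a² for a perfect square:
  53: 53 − 1² = 52, 53 − 2² = 49 = 7² ⇒ 53 = 2² + 7².
  137: 137 − 1² = 136, 137 − 2² = 133, 137 − 3² = 128, 137 − 4² = 121 = 11² ⇒ 137 = 4² + 11².
  Combine using the Brahmagupta–Fibonacci identity (a² + b²)(c² + d²) = (ac − bd)² + (ad + bc)² = (ac + bd)² + (ad − bc)²:
  53 · 137 = 7261: from (2² + 7²)(4² + 11²), take (2·4 − 7·11, 2·11 + 7·4) = (8 − 77, 22 + 28) = (-69, 50); dropping signs (only squares matter) gives (69, 50); check 69² + 50² = 4761 + 2500 = 7261 ✓.
Step 4: Order so x ≤ y and verify: 50² + 69² = 2500 + 4761 = 7261 = n. ✓

n = 7261 = 50² + 69² (one valid representation with x ≤ y).


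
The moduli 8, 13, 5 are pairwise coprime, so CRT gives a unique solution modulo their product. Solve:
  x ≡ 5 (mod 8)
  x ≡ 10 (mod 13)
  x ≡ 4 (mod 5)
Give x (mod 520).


Moduli 8, 13, 5 are pairwise coprime; by CRT there is a unique solution modulo M = 8 · 13 · 5 = 520.
Solve pairwise, accumulating the modulus:
  Start with x ≡ 5 (mod 8).
  Combine with x ≡ 10 (mod 13): since gcd(8, 13) = 1, we get a unique residue mod 104.
    Write x = 5 + 8·t and substitute into x ≡ 10 (mod 13): 8·t ≡ 10 − 5 = 5 (mod 13).
    The inverse of 8 mod 13 is 5 (since 8·5 = 40 = 3·13 + 1), so t ≡ 5·5 = 25 ≡ 12 (mod 13).
    Then x = 5 + 8·12 = 101, valid modulo lcm(8, 13) = 104: x ≡ 101 (mod 104).
  Combine with x ≡ 4 (mod 5): since gcd(104, 5) = 1, we get a unique residue mod 520.
    Write x = 101 + 104·t and substitute into x ≡ 4 (mod 5): 104·t ≡ 4 − 101 = -97 (mod 5).
    Reduce coefficients mod 5: 4·t ≡ 3 (mod 5).
    The inverse of 4 mod 5 is 4 (since 4·4 = 16 = 3·5 + 1), so t ≡ 4·3 = 12 ≡ 2 (mod 5).
    Then x = 101 + 104·2 = 309, valid modulo lcm(104, 5) = 520: x ≡ 309 (mod 520).
Verify: 309 mod 8 = 5 ✓, 309 mod 13 = 10 ✓, 309 mod 5 = 4 ✓.

x ≡ 309 (mod 520).


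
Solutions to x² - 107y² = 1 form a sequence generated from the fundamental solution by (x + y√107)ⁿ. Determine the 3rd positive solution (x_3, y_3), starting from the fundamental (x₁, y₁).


Step 1: Find the fundamental solution (x₁, y₁) of x² - 107y² = 1.
  Expand √107 as a continued fraction. a₀ = ⌊√107⌋ = 10; iterate m_{k+1} = d_k·a_k − m_k, d_{k+1} = (107 − m_{k+1}²)/d_k, a_{k+1} = ⌊(a₀ + m_{k+1})/d_{k+1}⌋ (starting m₀ = 0, d₀ = 1), with convergents p_k = a_k·p_{k-1} + p_{k-2}, q_k = a_k·q_{k-1} + q_{k-2} (p₋₁ = 1, q₋₁ = 0):
  k = 0: a₀ = 10; p₀/q₀ = 10/1; p₀² − 107·q₀² = 100 − 107 = -7.
  k = 1: m = 10, d = 7, a = ⌊(10 + 10)/7⌋ = 2; p/q = (2·10 + 1)/(2·1 + 0) = 21/2; p² − 107·q² = 441 − 428 = 13.
  k = 2: m = 4, d = 13, a = ⌊(10 + 4)/13⌋ = 1; p/q = (1·21 + 10)/(1·2 + 1) = 31/3; p² − 107·q² = 961 − 963 = -2.
  k = 3: m = 9, d = 2, a = ⌊(10 + 9)/2⌋ = 9; p/q = (9·31 + 21)/(9·3 + 2) = 300/29; p² − 107·q² = 90000 − 89987 = 13.
  k = 4: m = 9, d = 13, a = ⌊(10 + 9)/13⌋ = 1; p/q = (1·300 + 31)/(1·29 + 3) = 331/32; p² − 107·q² = 109561 − 109568 = -7.
  k = 5: m = 4, d = 7, a = ⌊(10 + 4)/7⌋ = 2; p/q = (2·331 + 300)/(2·32 + 29) = 962/93; p² − 107·q² = 925444 − 925443 = 1.
  The first convergent with p² − 107·q² = 1 gives the fundamental solution (x₁, y₁) = (962, 93).
Step 2: Apply the recurrence (x_{n+1}, y_{n+1}) = (x₁x_n + 107y₁y_n, x₁y_n + y₁x_n) repeatedly.
  From (x_1, y_1) = (962, 93): x_2 = 962·962 + 107·93·93 = 1850887; y_2 = 962·93 + 93·962 = 178932.
  From (x_2, y_2) = (1850887, 178932): x_3 = 962·1850887 + 107·93·178932 = 3561105626; y_3 = 962·178932 + 93·1850887 = 344265075.
Step 3: Verify x_3² - 107·y_3² = 12681473279528851876 - 12681473279528851875 = 1 (should be 1). ✓

(x_1, y_1) = (962, 93); (x_3, y_3) = (3561105626, 344265075).


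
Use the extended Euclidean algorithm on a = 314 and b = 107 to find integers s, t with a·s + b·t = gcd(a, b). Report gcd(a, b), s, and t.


Euclidean algorithm on (314, 107) — divide until remainder is 0:
  314 = 2 · 107 + 100
  107 = 1 · 100 + 7
  100 = 14 · 7 + 2
  7 = 3 · 2 + 1
  2 = 2 · 1 + 0
gcd(314, 107) = 1.
Track Bezout coefficients alongside the remainders: start with r₀ = 314 = a·1 + b·0 (s = 1, t = 0) and r₁ = 107 = a·0 + b·1 (s = 0, t = 1); each new remainder r_{k+1} = r_{k-1} − q_k·r_k inherits s_{k+1} = s_{k-1} − q_k·s_k, t_{k+1} = t_{k-1} − q_k·t_k, so r_k = a·s_k + b·t_k at every step:
  q = 2: r = 100, s = 1 − 2·0 = 1, t = 0 − 2·1 = -2  (check: 314·1 + 107·(-2) = 100)
  q = 1: r = 7, s = 0 − 1·1 = -1, t = 1 − 1·(-2) = 3  (check: 314·(-1) + 107·3 = 7)
  q = 14: r = 2, s = 1 − 14·(-1) = 15, t = -2 − 14·3 = -44  (check: 314·15 + 107·(-44) = 2)
  q = 3: r = 1, s = -1 − 3·15 = -46, t = 3 − 3·(-44) = 135  (check: 314·(-46) + 107·135 = 1)
The row with r = 1 (the gcd) gives the Bezout coefficients s = -46, t = 135.
Result: 314 · (-46) + 107 · (135) = 1.

gcd(314, 107) = 1; s = -46, t = 135 (check: 314·(-46) + 107·135 = 1).


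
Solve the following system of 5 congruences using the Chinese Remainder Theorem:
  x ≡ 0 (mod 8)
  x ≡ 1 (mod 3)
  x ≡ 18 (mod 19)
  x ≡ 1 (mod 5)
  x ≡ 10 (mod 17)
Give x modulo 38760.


Product of moduli M = 8 · 3 · 19 · 5 · 17 = 38760.
Merge one congruence at a time:
  Start: x ≡ 0 (mod 8).
  Combine with x ≡ 1 (mod 3); new modulus lcm = 24.
    Write x = 0 + 8·t and substitute into x ≡ 1 (mod 3): 8·t ≡ 1 − 0 = 1 (mod 3).
    Reduce coefficients mod 3: 2·t ≡ 1 (mod 3).
    The inverse of 2 mod 3 is 2 (since 2·2 = 4 = 1·3 + 1), so t ≡ 2·1 = 2 ≡ 2 (mod 3).
    Then x = 0 + 8·2 = 16, valid modulo lcm(8, 3) = 24: x ≡ 16 (mod 24).
  Combine with x ≡ 18 (mod 19); new modulus lcm = 456.
    Write x = 16 + 24·t and substitute into x ≡ 18 (mod 19): 24·t ≡ 18 − 16 = 2 (mod 19).
    Reduce coefficients mod 19: 5·t ≡ 2 (mod 19).
    The inverse of 5 mod 19 is 4 (since 5·4 = 20 = 1·19 + 1), so t ≡ 4·2 = 8 ≡ 8 (mod 19).
    Then x = 16 + 24·8 = 208, valid modulo lcm(24, 19) = 456: x ≡ 208 (mod 456).
  Combine with x ≡ 1 (mod 5); new modulus lcm = 2280.
    Write x = 208 + 456·t and substitute into x ≡ 1 (mod 5): 456·t ≡ 1 − 208 = -207 (mod 5).
    Reduce coefficients mod 5: 1·t ≡ 3 (mod 5).
    So t ≡ 3 (mod 5).
    Then x = 208 + 456·3 = 1576, valid modulo lcm(456, 5) = 2280: x ≡ 1576 (mod 2280).
  Combine with x ≡ 10 (mod 17); new modulus lcm = 38760.
    Write x = 1576 + 2280·t and substitute into x ≡ 10 (mod 17): 2280·t ≡ 10 − 1576 = -1566 (mod 17).
    Reduce coefficients mod 17: 2·t ≡ 15 (mod 17).
    The inverse of 2 mod 17 is 9 (since 2·9 = 18 = 1·17 + 1), so t ≡ 9·15 = 135 ≡ 16 (mod 17).
    Then x = 1576 + 2280·16 = 38056, valid modulo lcm(2280, 17) = 38760: x ≡ 38056 (mod 38760).
Verify against each original: 38056 mod 8 = 0, 38056 mod 3 = 1, 38056 mod 19 = 18, 38056 mod 5 = 1, 38056 mod 17 = 10.

x ≡ 38056 (mod 38760).


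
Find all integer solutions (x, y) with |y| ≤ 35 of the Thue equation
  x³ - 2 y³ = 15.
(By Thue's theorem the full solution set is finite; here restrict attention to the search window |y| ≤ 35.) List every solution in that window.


The equation is x³ - 2y³ = 15. For fixed y, x³ = 2·y³ + 15, so a solution requires the RHS to be a perfect cube.
Strategy: iterate y from -35 to 35, compute RHS = 2·y³ + 15, and check whether it is a (positive or negative) perfect cube.
Check small values of y:
  y = 0: RHS = 15 is not a perfect cube.
  y = 1: RHS = 17 is not a perfect cube.
  y = -1: RHS = 13 is not a perfect cube.
  y = 2: RHS = 31 is not a perfect cube.
  y = -2: RHS = -1 = (-1)³ ⇒ x = -1 works.
  y = 3: RHS = 69 is not a perfect cube.
  y = -3: RHS = -39 is not a perfect cube.
Continuing the search up to |y| = 35 finds no further solutions beyond those listed.
Collected solutions: (-1, -2).

Solutions (with |y| ≤ 35): (-1, -2).


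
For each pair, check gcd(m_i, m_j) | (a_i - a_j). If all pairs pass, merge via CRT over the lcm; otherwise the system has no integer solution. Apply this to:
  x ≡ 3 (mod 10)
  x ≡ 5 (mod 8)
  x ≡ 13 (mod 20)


Moduli 10, 8, 20 are not pairwise coprime, so CRT works modulo lcm(m_i) when all pairwise compatibility conditions hold.
Pairwise compatibility: gcd(m_i, m_j) must divide a_i - a_j for every pair.
Merge one congruence at a time:
  Start: x ≡ 3 (mod 10).
  Combine with x ≡ 5 (mod 8): gcd(10, 8) = 2; 5 - 3 = 2, which IS divisible by 2, so compatible.
    Write x = 3 + 10·t and substitute into x ≡ 5 (mod 8): 10·t ≡ 5 − 3 = 2 (mod 8).
    Divide the congruence (and modulus) by g = 2: 5·t ≡ 1 (mod 4).
    Reduce coefficients mod 4: 1·t ≡ 1 (mod 4).
    So t ≡ 1 (mod 4).
    Then x = 3 + 10·1 = 13, valid modulo lcm(10, 8) = 40: x ≡ 13 (mod 40).
  Combine with x ≡ 13 (mod 20): gcd(40, 20) = 20; 13 - 13 = 0, which IS divisible by 20, so compatible.
    Write x = 13 + 40·t and substitute into x ≡ 13 (mod 20): 40·t ≡ 13 − 13 = 0 (mod 20).
    Divide the congruence (and modulus) by g = 20: 2·t ≡ 0 (mod 1).
    Modulo 1 every t works; take t = 0.
    Then x = 13 + 40·0 = 13, valid modulo lcm(40, 20) = 40: x ≡ 13 (mod 40).
Verify: 13 mod 10 = 3, 13 mod 8 = 5, 13 mod 20 = 13.

x ≡ 13 (mod 40).


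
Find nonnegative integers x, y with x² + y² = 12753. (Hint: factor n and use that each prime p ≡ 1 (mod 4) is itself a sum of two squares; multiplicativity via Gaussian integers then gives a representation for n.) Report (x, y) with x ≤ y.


Step 1: Factor n = 12753 = 3^2 · 13 · 109.
Step 2: Check the mod-4 condition on each prime factor: 3 ≡ 3 (mod 4), exponent 2 (must be even); 13 ≡ 1 (mod 4), exponent 1; 109 ≡ 1 (mod 4), exponent 1.
All primes ≡ 3 (mod 4) appear to even exponent (or don't appear), so by the two-squares theorem n IS expressible as a sum of two squares.
Step 3: Build a representation. Group n = k² · m with k = 3 and m = 13 · 109 = 1417 (a product of primes ≡ 1 (mod 4)); a representation of m scales to one of n via (k·x)² + (k·y)² = k²(x² + y²). Each prime p ≡ 1 (mod 4) is itself a sum of two squares; find a² by testing p − a² for a perfect square:
  13: 13 − 1² = 12, 13 − 2² = 9 = 3² ⇒ 13 = 2² + 3².
  109: 109 − 1² = 108, 109 − 2² = 105, 109 − 3² = 100 = 10² ⇒ 109 = 3² + 10².
  Combine using the Brahmagupta–Fibonacci identity (a² + b²)(c² + d²) = (ac − bd)² + (ad + bc)² = (ac + bd)² + (ad − bc)²:
  13 · 109 = 1417: from (2² + 3²)(3² + 10²), take (2·3 − 3·10, 2·10 + 3·3) = (6 − 30, 20 + 9) = (-24, 29); dropping signs (only squares matter) gives (24, 29); check 24² + 29² = 576 + 841 = 1417 ✓.
  Scale by k = 3: (3·24, 3·29) = (72, 87).
Step 4: Order so x ≤ y and verify: 72² + 87² = 5184 + 7569 = 12753 = n. ✓

n = 12753 = 72² + 87² (one valid representation with x ≤ y).


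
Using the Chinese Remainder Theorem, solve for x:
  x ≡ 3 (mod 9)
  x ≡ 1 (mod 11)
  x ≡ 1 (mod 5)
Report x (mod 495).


Moduli 9, 11, 5 are pairwise coprime; by CRT there is a unique solution modulo M = 9 · 11 · 5 = 495.
Solve pairwise, accumulating the modulus:
  Start with x ≡ 3 (mod 9).
  Combine with x ≡ 1 (mod 11): since gcd(9, 11) = 1, we get a unique residue mod 99.
    Write x = 3 + 9·t and substitute into x ≡ 1 (mod 11): 9·t ≡ 1 − 3 = -2 (mod 11).
    Reduce coefficients mod 11: 9·t ≡ 9 (mod 11).
    The inverse of 9 mod 11 is 5 (since 9·5 = 45 = 4·11 + 1), so t ≡ 5·9 = 45 ≡ 1 (mod 11).
    Then x = 3 + 9·1 = 12, valid modulo lcm(9, 11) = 99: x ≡ 12 (mod 99).
  Combine with x ≡ 1 (mod 5): since gcd(99, 5) = 1, we get a unique residue mod 495.
    Write x = 12 + 99·t and substitute into x ≡ 1 (mod 5): 99·t ≡ 1 − 12 = -11 (mod 5).
    Reduce coefficients mod 5: 4·t ≡ 4 (mod 5).
    The inverse of 4 mod 5 is 4 (since 4·4 = 16 = 3·5 + 1), so t ≡ 4·4 = 16 ≡ 1 (mod 5).
    Then x = 12 + 99·1 = 111, valid modulo lcm(99, 5) = 495: x ≡ 111 (mod 495).
Verify: 111 mod 9 = 3 ✓, 111 mod 11 = 1 ✓, 111 mod 5 = 1 ✓.

x ≡ 111 (mod 495).


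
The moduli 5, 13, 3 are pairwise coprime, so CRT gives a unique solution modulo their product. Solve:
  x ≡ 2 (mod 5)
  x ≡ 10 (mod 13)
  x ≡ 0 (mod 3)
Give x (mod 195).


Moduli 5, 13, 3 are pairwise coprime; by CRT there is a unique solution modulo M = 5 · 13 · 3 = 195.
Solve pairwise, accumulating the modulus:
  Start with x ≡ 2 (mod 5).
  Combine with x ≡ 10 (mod 13): since gcd(5, 13) = 1, we get a unique residue mod 65.
    Write x = 2 + 5·t and substitute into x ≡ 10 (mod 13): 5·t ≡ 10 − 2 = 8 (mod 13).
    The inverse of 5 mod 13 is 8 (since 5·8 = 40 = 3·13 + 1), so t ≡ 8·8 = 64 ≡ 12 (mod 13).
    Then x = 2 + 5·12 = 62, valid modulo lcm(5, 13) = 65: x ≡ 62 (mod 65).
  Combine with x ≡ 0 (mod 3): since gcd(65, 3) = 1, we get a unique residue mod 195.
    Write x = 62 + 65·t and substitute into x ≡ 0 (mod 3): 65·t ≡ 0 − 62 = -62 (mod 3).
    Reduce coefficients mod 3: 2·t ≡ 1 (mod 3).
    The inverse of 2 mod 3 is 2 (since 2·2 = 4 = 1·3 + 1), so t ≡ 2·1 = 2 ≡ 2 (mod 3).
    Then x = 62 + 65·2 = 192, valid modulo lcm(65, 3) = 195: x ≡ 192 (mod 195).
Verify: 192 mod 5 = 2 ✓, 192 mod 13 = 10 ✓, 192 mod 3 = 0 ✓.

x ≡ 192 (mod 195).


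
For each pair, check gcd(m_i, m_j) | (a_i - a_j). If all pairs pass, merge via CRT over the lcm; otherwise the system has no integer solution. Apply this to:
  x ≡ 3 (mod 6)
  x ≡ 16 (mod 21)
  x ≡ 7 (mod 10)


Moduli 6, 21, 10 are not pairwise coprime, so CRT works modulo lcm(m_i) when all pairwise compatibility conditions hold.
Pairwise compatibility: gcd(m_i, m_j) must divide a_i - a_j for every pair.
Merge one congruence at a time:
  Start: x ≡ 3 (mod 6).
  Combine with x ≡ 16 (mod 21): gcd(6, 21) = 3, and 16 - 3 = 13 is NOT divisible by 3.
    ⇒ system is inconsistent (no integer solution).

No solution (the system is inconsistent).


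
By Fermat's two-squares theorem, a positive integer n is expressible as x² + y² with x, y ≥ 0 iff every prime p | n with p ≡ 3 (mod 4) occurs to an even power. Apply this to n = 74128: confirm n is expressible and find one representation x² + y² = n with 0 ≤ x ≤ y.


Step 1: Factor n = 74128 = 2^4 · 41 · 113.
Step 2: Check the mod-4 condition on each prime factor: 2 = 2 (special); 41 ≡ 1 (mod 4), exponent 1; 113 ≡ 1 (mod 4), exponent 1.
All primes ≡ 3 (mod 4) appear to even exponent (or don't appear), so by the two-squares theorem n IS expressible as a sum of two squares.
Step 3: Build a representation. Group n = k² · m with k = 4 and m = 41 · 113 = 4633 (a product of primes ≡ 1 (mod 4)); a representation of m scales to one of n via (k·x)² + (k·y)² = k²(x² + y²). Each prime p ≡ 1 (mod 4) is itself a sum of two squares; find a² by testing p − a² for a perfect square:
  41: 41 − 1² = 40, 41 − 2² = 37, 41 − 3² = 32, 41 − 4² = 25 = 5² ⇒ 41 = 4² + 5².
  113: 113 − 1² = 112, 113 − 2² = 109, 113 − 3² = 104, 113 − 4² = 97, 113 − 5² = 88, 113 − 6² = 77, 113 − 7² = 64 = 8² ⇒ 113 = 7² + 8².
  Combine using the Brahmagupta–Fibonacci identity (a² + b²)(c² + d²) = (ac − bd)² + (ad + bc)² = (ac + bd)² + (ad − bc)²:
  41 · 113 = 4633: from (4² + 5²)(7² + 8²), take (4·7 − 5·8, 4·8 + 5·7) = (28 − 40, 32 + 35) = (-12, 67); dropping signs (only squares matter) gives (12, 67); check 12² + 67² = 144 + 4489 = 4633 ✓.
  Scale by k = 4: (4·12, 4·67) = (48, 268).
Step 4: Order so x ≤ y and verify: 48² + 268² = 2304 + 71824 = 74128 = n. ✓

n = 74128 = 48² + 268² (one valid representation with x ≤ y).


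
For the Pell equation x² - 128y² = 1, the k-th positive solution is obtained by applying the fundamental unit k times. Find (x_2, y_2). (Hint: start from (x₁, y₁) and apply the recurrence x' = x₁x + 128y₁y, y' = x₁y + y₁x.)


Step 1: Find the fundamental solution (x₁, y₁) of x² - 128y² = 1.
  Expand √128 as a continued fraction. a₀ = ⌊√128⌋ = 11; iterate m_{k+1} = d_k·a_k − m_k, d_{k+1} = (128 − m_{k+1}²)/d_k, a_{k+1} = ⌊(a₀ + m_{k+1})/d_{k+1}⌋ (starting m₀ = 0, d₀ = 1), with convergents p_k = a_k·p_{k-1} + p_{k-2}, q_k = a_k·q_{k-1} + q_{k-2} (p₋₁ = 1, q₋₁ = 0):
  k = 0: a₀ = 11; p₀/q₀ = 11/1; p₀² − 128·q₀² = 121 − 128 = -7.
  k = 1: m = 11, d = 7, a = ⌊(11 + 11)/7⌋ = 3; p/q = (3·11 + 1)/(3·1 + 0) = 34/3; p² − 128·q² = 1156 − 1152 = 4.
  k = 2: m = 10, d = 4, a = ⌊(11 + 10)/4⌋ = 5; p/q = (5·34 + 11)/(5·3 + 1) = 181/16; p² − 128·q² = 32761 − 32768 = -7.
  k = 3: m = 10, d = 7, a = ⌊(11 + 10)/7⌋ = 3; p/q = (3·181 + 34)/(3·16 + 3) = 577/51; p² − 128·q² = 332929 − 332928 = 1.
  The first convergent with p² − 128·q² = 1 gives the fundamental solution (x₁, y₁) = (577, 51).
Step 2: Apply the recurrence (x_{n+1}, y_{n+1}) = (x₁x_n + 128y₁y_n, x₁y_n + y₁x_n) repeatedly.
  From (x_1, y_1) = (577, 51): x_2 = 577·577 + 128·51·51 = 665857; y_2 = 577·51 + 51·577 = 58854.
Step 3: Verify x_2² - 128·y_2² = 443365544449 - 443365544448 = 1 (should be 1). ✓

(x_1, y_1) = (577, 51); (x_2, y_2) = (665857, 58854).


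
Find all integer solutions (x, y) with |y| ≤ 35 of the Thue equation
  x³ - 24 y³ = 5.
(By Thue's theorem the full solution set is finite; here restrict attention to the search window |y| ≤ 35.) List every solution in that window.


The equation is x³ - 24y³ = 5. For fixed y, x³ = 24·y³ + 5, so a solution requires the RHS to be a perfect cube.
Strategy: iterate y from -35 to 35, compute RHS = 24·y³ + 5, and check whether it is a (positive or negative) perfect cube.
Check small values of y:
  y = 0: RHS = 5 is not a perfect cube.
  y = 1: RHS = 29 is not a perfect cube.
  y = -1: RHS = -19 is not a perfect cube.
  y = 2: RHS = 197 is not a perfect cube.
  y = -2: RHS = -187 is not a perfect cube.
  y = 3: RHS = 653 is not a perfect cube.
  y = -3: RHS = -643 is not a perfect cube.
Continuing the search up to |y| = 35 finds no solutions either.
No (x, y) in the scanned range satisfies the equation.

No integer solutions with |y| ≤ 35.


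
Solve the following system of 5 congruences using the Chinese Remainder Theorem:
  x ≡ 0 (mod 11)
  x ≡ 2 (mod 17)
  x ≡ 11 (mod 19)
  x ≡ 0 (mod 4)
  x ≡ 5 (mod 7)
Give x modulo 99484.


Product of moduli M = 11 · 17 · 19 · 4 · 7 = 99484.
Merge one congruence at a time:
  Start: x ≡ 0 (mod 11).
  Combine with x ≡ 2 (mod 17); new modulus lcm = 187.
    Write x = 0 + 11·t and substitute into x ≡ 2 (mod 17): 11·t ≡ 2 − 0 = 2 (mod 17).
    The inverse of 11 mod 17 is 14 (since 11·14 = 154 = 9·17 + 1), so t ≡ 14·2 = 28 ≡ 11 (mod 17).
    Then x = 0 + 11·11 = 121, valid modulo lcm(11, 17) = 187: x ≡ 121 (mod 187).
  Combine with x ≡ 11 (mod 19); new modulus lcm = 3553.
    Write x = 121 + 187·t and substitute into x ≡ 11 (mod 19): 187·t ≡ 11 − 121 = -110 (mod 19).
    Reduce coefficients mod 19: 16·t ≡ 4 (mod 19).
    The inverse of 16 mod 19 is 6 (since 16·6 = 96 = 5·19 + 1), so t ≡ 6·4 = 24 ≡ 5 (mod 19).
    Then x = 121 + 187·5 = 1056, valid modulo lcm(187, 19) = 3553: x ≡ 1056 (mod 3553).
  Combine with x ≡ 0 (mod 4); new modulus lcm = 14212.
    Write x = 1056 + 3553·t and substitute into x ≡ 0 (mod 4): 3553·t ≡ 0 − 1056 = -1056 (mod 4).
    Reduce coefficients mod 4: 1·t ≡ 0 (mod 4).
    So t ≡ 0 (mod 4).
    Then x = 1056 + 3553·0 = 1056, valid modulo lcm(3553, 4) = 14212: x ≡ 1056 (mod 14212).
  Combine with x ≡ 5 (mod 7); new modulus lcm = 99484.
    Write x = 1056 + 14212·t and substitute into x ≡ 5 (mod 7): 14212·t ≡ 5 − 1056 = -1051 (mod 7).
    Reduce coefficients mod 7: 2·t ≡ 6 (mod 7).
    The inverse of 2 mod 7 is 4 (since 2·4 = 8 = 1·7 + 1), so t ≡ 4·6 = 24 ≡ 3 (mod 7).
    Then x = 1056 + 14212·3 = 43692, valid modulo lcm(14212, 7) = 99484: x ≡ 43692 (mod 99484).
Verify against each original: 43692 mod 11 = 0, 43692 mod 17 = 2, 43692 mod 19 = 11, 43692 mod 4 = 0, 43692 mod 7 = 5.

x ≡ 43692 (mod 99484).


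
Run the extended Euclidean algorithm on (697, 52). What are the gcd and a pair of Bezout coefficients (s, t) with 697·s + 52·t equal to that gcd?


Euclidean algorithm on (697, 52) — divide until remainder is 0:
  697 = 13 · 52 + 21
  52 = 2 · 21 + 10
  21 = 2 · 10 + 1
  10 = 10 · 1 + 0
gcd(697, 52) = 1.
Track Bezout coefficients alongside the remainders: start with r₀ = 697 = a·1 + b·0 (s = 1, t = 0) and r₁ = 52 = a·0 + b·1 (s = 0, t = 1); each new remainder r_{k+1} = r_{k-1} − q_k·r_k inherits s_{k+1} = s_{k-1} − q_k·s_k, t_{k+1} = t_{k-1} − q_k·t_k, so r_k = a·s_k + b·t_k at every step:
  q = 13: r = 21, s = 1 − 13·0 = 1, t = 0 − 13·1 = -13  (check: 697·1 + 52·(-13) = 21)
  q = 2: r = 10, s = 0 − 2·1 = -2, t = 1 − 2·(-13) = 27  (check: 697·(-2) + 52·27 = 10)
  q = 2: r = 1, s = 1 − 2·(-2) = 5, t = -13 − 2·27 = -67  (check: 697·5 + 52·(-67) = 1)
The row with r = 1 (the gcd) gives the Bezout coefficients s = 5, t = -67.
Result: 697 · (5) + 52 · (-67) = 1.

gcd(697, 52) = 1; s = 5, t = -67 (check: 697·5 + 52·(-67) = 1).


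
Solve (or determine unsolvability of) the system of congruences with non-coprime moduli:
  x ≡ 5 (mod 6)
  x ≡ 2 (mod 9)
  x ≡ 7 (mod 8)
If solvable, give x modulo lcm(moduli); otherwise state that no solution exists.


Moduli 6, 9, 8 are not pairwise coprime, so CRT works modulo lcm(m_i) when all pairwise compatibility conditions hold.
Pairwise compatibility: gcd(m_i, m_j) must divide a_i - a_j for every pair.
Merge one congruence at a time:
  Start: x ≡ 5 (mod 6).
  Combine with x ≡ 2 (mod 9): gcd(6, 9) = 3; 2 - 5 = -3, which IS divisible by 3, so compatible.
    Write x = 5 + 6·t and substitute into x ≡ 2 (mod 9): 6·t ≡ 2 − 5 = -3 (mod 9).
    Divide the congruence (and modulus) by g = 3: 2·t ≡ -1 (mod 3).
    Reduce coefficients mod 3: 2·t ≡ 2 (mod 3).
    The inverse of 2 mod 3 is 2 (since 2·2 = 4 = 1·3 + 1), so t ≡ 2·2 = 4 ≡ 1 (mod 3).
    Then x = 5 + 6·1 = 11, valid modulo lcm(6, 9) = 18: x ≡ 11 (mod 18).
  Combine with x ≡ 7 (mod 8): gcd(18, 8) = 2; 7 - 11 = -4, which IS divisible by 2, so compatible.
    Write x = 11 + 18·t and substitute into x ≡ 7 (mod 8): 18·t ≡ 7 − 11 = -4 (mod 8).
    Divide the congruence (and modulus) by g = 2: 9·t ≡ -2 (mod 4).
    Reduce coefficients mod 4: 1·t ≡ 2 (mod 4).
    So t ≡ 2 (mod 4).
    Then x = 11 + 18·2 = 47, valid modulo lcm(18, 8) = 72: x ≡ 47 (mod 72).
Verify: 47 mod 6 = 5, 47 mod 9 = 2, 47 mod 8 = 7.

x ≡ 47 (mod 72).
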